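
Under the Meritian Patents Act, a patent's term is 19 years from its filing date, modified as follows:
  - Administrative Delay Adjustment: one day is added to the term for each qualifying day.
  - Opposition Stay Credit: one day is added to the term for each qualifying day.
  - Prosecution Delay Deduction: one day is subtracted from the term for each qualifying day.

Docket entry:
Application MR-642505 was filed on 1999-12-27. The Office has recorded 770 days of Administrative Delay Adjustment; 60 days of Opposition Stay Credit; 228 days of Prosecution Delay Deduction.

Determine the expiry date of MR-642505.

Base term: filing date + 19 years → 27 December 2018.
Administrative Delay Adjustment: +770 days → 4 February 2021.
Opposition Stay Credit: +60 days → 5 April 2021.
Prosecution Delay Deduction: −228 days → 20 August 2020.

2020-08-20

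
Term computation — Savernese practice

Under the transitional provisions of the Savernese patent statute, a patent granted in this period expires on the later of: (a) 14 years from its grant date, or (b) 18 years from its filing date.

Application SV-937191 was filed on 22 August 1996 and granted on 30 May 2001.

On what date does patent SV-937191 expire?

(a) grant + 14 years → 30 May 2015.
(b) filing + 18 years → 22 August 2014.
Later of the two: 30 May 2015.

May 30, 2015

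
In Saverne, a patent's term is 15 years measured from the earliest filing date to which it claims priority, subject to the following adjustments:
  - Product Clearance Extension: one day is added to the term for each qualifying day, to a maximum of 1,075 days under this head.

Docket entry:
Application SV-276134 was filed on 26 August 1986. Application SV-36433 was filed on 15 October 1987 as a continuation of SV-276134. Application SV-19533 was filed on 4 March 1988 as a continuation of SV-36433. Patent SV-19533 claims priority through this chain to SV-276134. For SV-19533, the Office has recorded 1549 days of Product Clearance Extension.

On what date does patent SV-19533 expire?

Earliest priority filing: 26 August 1986.
Base term: 26 August 1986 + 15 years → 26 August 2001.
Product Clearance Extension: 1549 days claimed exceeds the 1075-day cap, so +1075 days → 5 August 2004.

August 5, 2004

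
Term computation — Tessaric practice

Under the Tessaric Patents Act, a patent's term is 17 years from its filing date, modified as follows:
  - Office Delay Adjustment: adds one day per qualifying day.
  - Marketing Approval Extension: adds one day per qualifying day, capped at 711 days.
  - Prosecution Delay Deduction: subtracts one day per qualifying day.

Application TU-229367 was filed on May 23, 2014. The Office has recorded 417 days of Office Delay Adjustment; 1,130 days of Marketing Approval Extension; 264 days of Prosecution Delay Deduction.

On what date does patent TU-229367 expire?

2033-10-03

Base term: filing date + 17 years → 23 May 2031.
Office Delay Adjustment: +417 days → 13 July 2032.
Marketing Approval Extension: 1130 days claimed exceeds the 711-day cap, so +711 days → 24 June 2034.
Prosecution Delay Deduction: −264 days → 3 October 2033.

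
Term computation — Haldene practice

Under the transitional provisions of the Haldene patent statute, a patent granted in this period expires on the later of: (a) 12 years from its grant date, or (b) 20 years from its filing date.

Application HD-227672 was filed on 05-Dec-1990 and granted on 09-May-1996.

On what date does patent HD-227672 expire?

(a) grant + 12 years → 9 May 2008.
(b) filing + 20 years → 5 December 2010.
Later of the two: 5 December 2010.

2010-12-05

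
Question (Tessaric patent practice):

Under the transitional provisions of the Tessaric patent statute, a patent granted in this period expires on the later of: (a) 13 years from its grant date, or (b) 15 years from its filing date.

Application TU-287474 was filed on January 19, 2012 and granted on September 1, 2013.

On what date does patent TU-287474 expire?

2027-01-19

(a) grant + 13 years → 1 September 2026.
(b) filing + 15 years → 19 January 2027.
Later of the two: 19 January 2027.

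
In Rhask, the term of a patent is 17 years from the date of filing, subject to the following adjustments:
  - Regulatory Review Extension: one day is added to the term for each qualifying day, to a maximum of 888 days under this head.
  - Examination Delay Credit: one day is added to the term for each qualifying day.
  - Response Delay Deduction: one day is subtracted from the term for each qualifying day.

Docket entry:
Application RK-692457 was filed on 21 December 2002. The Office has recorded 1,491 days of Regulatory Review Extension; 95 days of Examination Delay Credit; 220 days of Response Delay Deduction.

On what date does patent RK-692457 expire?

Base term: filing date + 17 years → 21 December 2019.
Regulatory Review Extension: 1491 days claimed exceeds the 888-day cap, so +888 days → 27 May 2022.
Examination Delay Credit: +95 days → 30 August 2022.
Response Delay Deduction: −220 days → 22 January 2022.

2022-01-22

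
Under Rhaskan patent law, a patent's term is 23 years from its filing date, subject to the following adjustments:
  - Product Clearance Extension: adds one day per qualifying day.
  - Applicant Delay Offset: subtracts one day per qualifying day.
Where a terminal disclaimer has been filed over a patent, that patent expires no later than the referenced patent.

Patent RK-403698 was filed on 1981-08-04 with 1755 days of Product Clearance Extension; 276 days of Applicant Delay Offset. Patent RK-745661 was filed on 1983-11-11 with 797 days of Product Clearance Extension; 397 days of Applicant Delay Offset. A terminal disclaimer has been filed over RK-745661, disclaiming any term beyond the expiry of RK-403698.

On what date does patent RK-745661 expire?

Natural term of RK-745661:
  Base: filing + 23 years → 11 November 2006.
  Product Clearance Extension: +797 days → 16 January 2009.
  Applicant Delay Offset: −397 days → 16 December 2007.
Expiry of referenced patent RK-403698:
  Base: filing + 23 years → 4 August 2004.
  Product Clearance Extension: +1755 days → 25 May 2009.
  Applicant Delay Offset: −276 days → 22 August 2008.
Terminal disclaimer: RK-745661 expires on the earlier of 16 December 2007 and 22 August 2008.

December 16, 2007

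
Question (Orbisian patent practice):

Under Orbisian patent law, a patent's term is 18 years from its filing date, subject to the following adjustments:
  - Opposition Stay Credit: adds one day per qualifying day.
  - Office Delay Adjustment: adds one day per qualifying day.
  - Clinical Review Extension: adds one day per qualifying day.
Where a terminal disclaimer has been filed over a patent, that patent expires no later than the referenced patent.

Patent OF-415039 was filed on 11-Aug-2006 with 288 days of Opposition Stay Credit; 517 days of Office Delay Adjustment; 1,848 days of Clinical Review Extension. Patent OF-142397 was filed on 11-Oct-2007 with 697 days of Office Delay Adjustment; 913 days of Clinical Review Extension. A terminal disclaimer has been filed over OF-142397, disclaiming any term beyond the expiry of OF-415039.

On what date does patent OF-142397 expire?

Natural term of OF-142397:
  Base: filing + 18 years → 11 October 2025.
  Office Delay Adjustment: +697 days → 8 September 2027.
  Clinical Review Extension: +913 days → 9 March 2030.
Expiry of referenced patent OF-415039:
  Base: filing + 18 years → 11 August 2024.
  Opposition Stay Credit: +288 days → 26 May 2025.
  Office Delay Adjustment: +517 days → 25 October 2026.
  Clinical Review Extension: +1848 days → 16 November 2031.
Terminal disclaimer: OF-142397 expires on the earlier of 9 March 2030 and 16 November 2031.

2030-03-09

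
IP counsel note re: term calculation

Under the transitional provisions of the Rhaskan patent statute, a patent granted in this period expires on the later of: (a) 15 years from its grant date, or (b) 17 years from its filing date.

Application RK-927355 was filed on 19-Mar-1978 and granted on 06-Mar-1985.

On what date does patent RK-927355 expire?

March 6, 2000

(a) grant + 15 years → 6 March 2000.
(b) filing + 17 years → 19 March 1995.
Later of the two: 6 March 2000.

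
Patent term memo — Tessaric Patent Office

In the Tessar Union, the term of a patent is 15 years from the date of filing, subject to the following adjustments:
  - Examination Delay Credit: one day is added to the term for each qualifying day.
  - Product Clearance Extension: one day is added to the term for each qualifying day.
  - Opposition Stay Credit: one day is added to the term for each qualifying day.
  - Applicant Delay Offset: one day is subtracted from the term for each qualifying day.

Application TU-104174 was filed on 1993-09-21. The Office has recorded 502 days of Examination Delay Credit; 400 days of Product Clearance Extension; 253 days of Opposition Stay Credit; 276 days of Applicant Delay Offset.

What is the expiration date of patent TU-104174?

2011-02-17

Base term: filing date + 15 years → 21 September 2008.
Examination Delay Credit: +502 days → 5 February 2010.
Product Clearance Extension: +400 days → 12 March 2011.
Opposition Stay Credit: +253 days → 20 November 2011.
Applicant Delay Offset: −276 days → 17 February 2011.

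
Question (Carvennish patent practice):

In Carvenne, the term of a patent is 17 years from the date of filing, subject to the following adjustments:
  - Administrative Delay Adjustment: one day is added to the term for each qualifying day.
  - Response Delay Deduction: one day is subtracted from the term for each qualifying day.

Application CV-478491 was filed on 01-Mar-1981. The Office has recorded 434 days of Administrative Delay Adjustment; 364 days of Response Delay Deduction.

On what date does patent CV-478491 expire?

Base term: filing date + 17 years → 1 March 1998.
Administrative Delay Adjustment: +434 days → 9 May 1999.
Response Delay Deduction: −364 days → 10 May 1998.

1998-05-10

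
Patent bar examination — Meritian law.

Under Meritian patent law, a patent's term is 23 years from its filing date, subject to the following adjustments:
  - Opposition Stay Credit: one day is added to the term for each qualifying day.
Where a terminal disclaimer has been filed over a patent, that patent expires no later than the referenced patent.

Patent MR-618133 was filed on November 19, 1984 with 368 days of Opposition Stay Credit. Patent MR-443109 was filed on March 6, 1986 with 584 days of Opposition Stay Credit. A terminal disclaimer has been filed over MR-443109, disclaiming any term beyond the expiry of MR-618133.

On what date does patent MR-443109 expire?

Natural term of MR-443109:
  Base: filing + 23 years → 6 March 2009.
  Opposition Stay Credit: +584 days → 11 October 2010.
Expiry of referenced patent MR-618133:
  Base: filing + 23 years → 19 November 2007.
  Opposition Stay Credit: +368 days → 21 November 2008.
Terminal disclaimer: MR-443109 expires on the earlier of 11 October 2010 and 21 November 2008.

November 21, 2008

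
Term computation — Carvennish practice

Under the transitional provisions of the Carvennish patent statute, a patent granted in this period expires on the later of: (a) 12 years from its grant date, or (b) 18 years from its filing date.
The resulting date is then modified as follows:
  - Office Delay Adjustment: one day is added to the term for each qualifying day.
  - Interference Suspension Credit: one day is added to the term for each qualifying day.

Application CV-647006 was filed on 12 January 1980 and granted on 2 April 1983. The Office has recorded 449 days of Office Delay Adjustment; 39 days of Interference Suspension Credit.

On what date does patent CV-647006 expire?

(a) grant + 12 years → 2 April 1995.
(b) filing + 18 years → 12 January 1998.
Later of the two: 12 January 1998.
Office Delay Adjustment: +449 days → 6 April 1999.
Interference Suspension Credit: +39 days → 15 May 1999.

1999-05-15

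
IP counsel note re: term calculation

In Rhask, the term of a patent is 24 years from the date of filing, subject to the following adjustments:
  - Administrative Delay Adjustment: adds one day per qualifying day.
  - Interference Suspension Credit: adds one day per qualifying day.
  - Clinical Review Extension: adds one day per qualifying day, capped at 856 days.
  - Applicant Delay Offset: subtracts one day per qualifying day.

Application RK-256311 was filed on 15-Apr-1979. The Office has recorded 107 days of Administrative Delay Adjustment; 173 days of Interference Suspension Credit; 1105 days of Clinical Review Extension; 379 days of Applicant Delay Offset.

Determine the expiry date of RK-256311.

Base term: filing date + 24 years → 15 April 2003.
Administrative Delay Adjustment: +107 days → 31 July 2003.
Interference Suspension Credit: +173 days → 20 January 2004.
Clinical Review Extension: 1105 days claimed exceeds the 856-day cap, so +856 days → 25 May 2006.
Applicant Delay Offset: −379 days → 11 May 2005.

2005-05-11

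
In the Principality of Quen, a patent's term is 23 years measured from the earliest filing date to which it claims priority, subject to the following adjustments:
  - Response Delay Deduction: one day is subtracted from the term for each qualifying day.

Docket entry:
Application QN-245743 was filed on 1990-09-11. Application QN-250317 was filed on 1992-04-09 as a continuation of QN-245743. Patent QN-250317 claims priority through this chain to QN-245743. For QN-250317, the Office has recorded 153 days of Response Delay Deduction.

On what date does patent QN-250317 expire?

Earliest priority filing: 11 September 1990.
Base term: 11 September 1990 + 23 years → 11 September 2013.
Response Delay Deduction: −153 days → 11 April 2013.

2013-04-11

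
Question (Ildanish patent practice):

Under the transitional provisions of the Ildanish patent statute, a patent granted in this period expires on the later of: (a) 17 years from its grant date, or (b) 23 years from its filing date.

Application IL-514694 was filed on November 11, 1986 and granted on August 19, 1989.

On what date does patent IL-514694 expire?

(a) grant + 17 years → 19 August 2006.
(b) filing + 23 years → 11 November 2009.
Later of the two: 11 November 2009.

2009-11-11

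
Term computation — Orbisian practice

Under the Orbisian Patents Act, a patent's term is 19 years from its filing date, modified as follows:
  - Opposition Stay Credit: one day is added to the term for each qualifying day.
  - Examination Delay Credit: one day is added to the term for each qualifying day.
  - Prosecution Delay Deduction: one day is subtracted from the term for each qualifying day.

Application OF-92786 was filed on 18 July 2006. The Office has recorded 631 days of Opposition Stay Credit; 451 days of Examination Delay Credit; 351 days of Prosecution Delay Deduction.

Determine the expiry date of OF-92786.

Base term: filing date + 19 years → 18 July 2025.
Opposition Stay Credit: +631 days → 10 April 2027.
Examination Delay Credit: +451 days → 4 July 2028.
Prosecution Delay Deduction: −351 days → 19 July 2027.

July 19, 2027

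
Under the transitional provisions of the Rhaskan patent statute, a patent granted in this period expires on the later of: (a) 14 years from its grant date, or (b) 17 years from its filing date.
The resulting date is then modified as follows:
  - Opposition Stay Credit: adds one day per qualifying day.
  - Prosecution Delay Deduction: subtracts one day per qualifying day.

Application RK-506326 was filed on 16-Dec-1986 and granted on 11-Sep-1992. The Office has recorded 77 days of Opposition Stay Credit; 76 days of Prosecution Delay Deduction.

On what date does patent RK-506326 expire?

2006-09-12

(a) grant + 14 years → 11 September 2006.
(b) filing + 17 years → 16 December 2003.
Later of the two: 11 September 2006.
Opposition Stay Credit: +77 days → 27 November 2006.
Prosecution Delay Deduction: −76 days → 12 September 2006.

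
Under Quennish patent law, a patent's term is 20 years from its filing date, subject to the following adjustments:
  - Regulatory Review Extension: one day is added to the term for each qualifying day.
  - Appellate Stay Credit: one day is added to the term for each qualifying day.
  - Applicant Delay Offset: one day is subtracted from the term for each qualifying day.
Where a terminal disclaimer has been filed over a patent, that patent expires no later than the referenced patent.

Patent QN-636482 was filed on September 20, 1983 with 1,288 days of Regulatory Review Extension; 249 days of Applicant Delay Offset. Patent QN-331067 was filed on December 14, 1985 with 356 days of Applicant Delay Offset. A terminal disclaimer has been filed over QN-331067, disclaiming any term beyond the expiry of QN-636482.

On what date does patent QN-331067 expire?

Natural term of QN-331067:
  Base: filing + 20 years → 14 December 2005.
  Applicant Delay Offset: −356 days → 23 December 2004.
Expiry of referenced patent QN-636482:
  Base: filing + 20 years → 20 September 2003.
  Regulatory Review Extension: +1288 days → 31 March 2007.
  Applicant Delay Offset: −249 days → 25 July 2006.
Terminal disclaimer: QN-331067 expires on the earlier of 23 December 2004 and 25 July 2006.

December 23, 2004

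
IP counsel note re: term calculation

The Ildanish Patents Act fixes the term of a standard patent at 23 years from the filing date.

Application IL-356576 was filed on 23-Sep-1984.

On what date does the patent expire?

September 23, 2007

Filing date + 23 years → 23 September 2007.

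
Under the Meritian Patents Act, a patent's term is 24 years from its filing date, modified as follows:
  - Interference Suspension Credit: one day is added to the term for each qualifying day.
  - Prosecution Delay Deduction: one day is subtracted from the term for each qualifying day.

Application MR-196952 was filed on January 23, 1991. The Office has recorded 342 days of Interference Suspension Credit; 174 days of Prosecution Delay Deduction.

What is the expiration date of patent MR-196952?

Base term: filing date + 24 years → 23 January 2015.
Interference Suspension Credit: +342 days → 31 December 2015.
Prosecution Delay Deduction: −174 days → 10 July 2015.

2015-07-10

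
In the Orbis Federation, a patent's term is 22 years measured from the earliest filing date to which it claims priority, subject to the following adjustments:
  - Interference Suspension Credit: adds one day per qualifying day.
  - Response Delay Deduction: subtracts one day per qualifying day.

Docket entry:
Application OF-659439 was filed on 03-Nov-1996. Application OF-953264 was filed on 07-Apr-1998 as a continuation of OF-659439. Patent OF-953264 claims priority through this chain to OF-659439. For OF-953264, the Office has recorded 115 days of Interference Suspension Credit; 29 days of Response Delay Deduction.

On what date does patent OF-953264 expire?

Earliest priority filing: 3 November 1996.
Base term: 3 November 1996 + 22 years → 3 November 2018.
Interference Suspension Credit: +115 days → 26 February 2019.
Response Delay Deduction: −29 days → 28 January 2019.

January 28, 2019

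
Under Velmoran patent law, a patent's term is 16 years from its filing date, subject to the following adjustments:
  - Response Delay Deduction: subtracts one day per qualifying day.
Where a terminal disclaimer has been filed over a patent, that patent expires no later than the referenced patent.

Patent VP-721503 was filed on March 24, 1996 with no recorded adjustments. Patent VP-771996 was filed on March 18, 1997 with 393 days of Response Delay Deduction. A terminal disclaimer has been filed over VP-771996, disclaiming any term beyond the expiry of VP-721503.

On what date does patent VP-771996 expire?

February 19, 2012

Natural term of VP-771996:
  Base: filing + 16 years → 18 March 2013.
  Response Delay Deduction: −393 days → 19 February 2012.
Expiry of referenced patent VP-721503:
  Base: filing + 16 years → 24 March 2012.
Terminal disclaimer: VP-771996 expires on the earlier of 19 February 2012 and 24 March 2012.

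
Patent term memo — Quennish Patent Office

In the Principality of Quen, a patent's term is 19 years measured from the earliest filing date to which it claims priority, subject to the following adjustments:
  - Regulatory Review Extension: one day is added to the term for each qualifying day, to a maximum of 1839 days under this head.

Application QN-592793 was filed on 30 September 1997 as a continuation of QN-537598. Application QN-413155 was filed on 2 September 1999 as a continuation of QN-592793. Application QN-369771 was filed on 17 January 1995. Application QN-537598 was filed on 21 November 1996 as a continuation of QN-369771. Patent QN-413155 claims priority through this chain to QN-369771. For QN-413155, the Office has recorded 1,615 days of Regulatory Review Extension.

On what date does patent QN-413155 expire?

Earliest priority filing: 17 January 1995.
Base term: 17 January 1995 + 19 years → 17 January 2014.
Regulatory Review Extension: 1615 days (within the 1839-day cap) → +1615 days → 20 June 2018.

June 20, 2018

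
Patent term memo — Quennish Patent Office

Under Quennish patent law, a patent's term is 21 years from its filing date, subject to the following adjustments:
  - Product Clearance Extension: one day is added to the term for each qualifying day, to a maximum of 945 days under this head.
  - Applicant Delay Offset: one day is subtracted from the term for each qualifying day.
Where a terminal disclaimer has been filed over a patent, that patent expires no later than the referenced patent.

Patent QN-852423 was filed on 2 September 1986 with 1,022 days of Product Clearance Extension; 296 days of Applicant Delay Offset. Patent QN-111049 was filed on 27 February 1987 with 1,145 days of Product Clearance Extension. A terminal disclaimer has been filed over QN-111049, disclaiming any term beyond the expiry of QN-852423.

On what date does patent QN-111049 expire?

2009-06-12

Natural term of QN-111049:
  Base: filing + 21 years → 27 February 2008.
  Product Clearance Extension: 1145 days claimed exceeds the 945-day cap, so +945 days → 29 September 2010.
Expiry of referenced patent QN-852423:
  Base: filing + 21 years → 2 September 2007.
  Product Clearance Extension: 1022 days claimed exceeds the 945-day cap, so +945 days → 4 April 2010.
  Applicant Delay Offset: −296 days → 12 June 2009.
Terminal disclaimer: QN-111049 expires on the earlier of 29 September 2010 and 12 June 2009.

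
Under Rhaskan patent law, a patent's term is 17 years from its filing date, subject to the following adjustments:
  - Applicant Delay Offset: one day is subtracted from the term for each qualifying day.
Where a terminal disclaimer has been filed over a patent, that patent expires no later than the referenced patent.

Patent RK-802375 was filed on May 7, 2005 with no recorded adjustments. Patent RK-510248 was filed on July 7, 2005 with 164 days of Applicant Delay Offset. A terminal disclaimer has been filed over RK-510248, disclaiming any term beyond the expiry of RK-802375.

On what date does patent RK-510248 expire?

2022-01-24

Natural term of RK-510248:
  Base: filing + 17 years → 7 July 2022.
  Applicant Delay Offset: −164 days → 24 January 2022.
Expiry of referenced patent RK-802375:
  Base: filing + 17 years → 7 May 2022.
Terminal disclaimer: RK-510248 expires on the earlier of 24 January 2022 and 7 May 2022.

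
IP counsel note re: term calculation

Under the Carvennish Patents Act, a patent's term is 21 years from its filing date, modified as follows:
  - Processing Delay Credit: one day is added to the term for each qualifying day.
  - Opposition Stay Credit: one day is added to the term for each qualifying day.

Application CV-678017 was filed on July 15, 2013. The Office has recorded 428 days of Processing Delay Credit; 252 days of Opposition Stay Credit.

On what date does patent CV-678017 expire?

Base term: filing date + 21 years → 15 July 2034.
Processing Delay Credit: +428 days → 16 September 2035.
Opposition Stay Credit: +252 days → 25 May 2036.

May 25, 2036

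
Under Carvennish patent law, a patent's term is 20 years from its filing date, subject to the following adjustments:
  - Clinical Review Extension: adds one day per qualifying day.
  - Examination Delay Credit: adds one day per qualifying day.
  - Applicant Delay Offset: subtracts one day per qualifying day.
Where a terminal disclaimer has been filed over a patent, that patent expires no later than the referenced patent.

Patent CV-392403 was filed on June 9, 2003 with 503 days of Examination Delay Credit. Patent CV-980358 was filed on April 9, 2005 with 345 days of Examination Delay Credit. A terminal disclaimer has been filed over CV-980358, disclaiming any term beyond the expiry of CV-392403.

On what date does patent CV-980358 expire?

Natural term of CV-980358:
  Base: filing + 20 years → 9 April 2025.
  Examination Delay Credit: +345 days → 20 March 2026.
Expiry of referenced patent CV-392403:
  Base: filing + 20 years → 9 June 2023.
  Examination Delay Credit: +503 days → 24 October 2024.
Terminal disclaimer: CV-980358 expires on the earlier of 20 March 2026 and 24 October 2024.

2024-10-24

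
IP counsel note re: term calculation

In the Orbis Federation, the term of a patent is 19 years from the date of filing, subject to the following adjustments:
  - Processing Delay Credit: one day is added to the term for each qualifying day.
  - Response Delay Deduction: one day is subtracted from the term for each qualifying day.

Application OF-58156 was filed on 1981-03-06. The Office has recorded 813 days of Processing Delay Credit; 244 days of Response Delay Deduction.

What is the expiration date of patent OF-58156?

September 26, 2001

Base term: filing date + 19 years → 6 March 2000.
Processing Delay Credit: +813 days → 28 May 2002.
Response Delay Deduction: −244 days → 26 September 2001.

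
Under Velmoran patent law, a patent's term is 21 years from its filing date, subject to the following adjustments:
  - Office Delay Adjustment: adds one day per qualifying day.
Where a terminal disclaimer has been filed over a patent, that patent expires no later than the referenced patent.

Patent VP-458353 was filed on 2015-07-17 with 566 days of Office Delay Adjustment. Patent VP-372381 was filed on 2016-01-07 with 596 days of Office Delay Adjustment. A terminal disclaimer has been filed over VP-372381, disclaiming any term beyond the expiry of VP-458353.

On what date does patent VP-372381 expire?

Natural term of VP-372381:
  Base: filing + 21 years → 7 January 2037.
  Office Delay Adjustment: +596 days → 26 August 2038.
Expiry of referenced patent VP-458353:
  Base: filing + 21 years → 17 July 2036.
  Office Delay Adjustment: +566 days → 3 February 2038.
Terminal disclaimer: VP-372381 expires on the earlier of 26 August 2038 and 3 February 2038.

2038-02-03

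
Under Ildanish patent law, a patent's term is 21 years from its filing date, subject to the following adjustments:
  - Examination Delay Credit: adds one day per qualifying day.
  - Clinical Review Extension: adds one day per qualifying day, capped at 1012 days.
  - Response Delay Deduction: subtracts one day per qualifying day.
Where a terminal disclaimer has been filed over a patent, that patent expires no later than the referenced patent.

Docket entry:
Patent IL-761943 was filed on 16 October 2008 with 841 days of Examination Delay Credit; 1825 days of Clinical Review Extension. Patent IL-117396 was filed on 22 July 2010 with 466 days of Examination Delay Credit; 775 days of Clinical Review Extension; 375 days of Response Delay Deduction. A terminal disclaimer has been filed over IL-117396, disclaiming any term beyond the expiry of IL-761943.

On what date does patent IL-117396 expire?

2033-12-04

Natural term of IL-117396:
  Base: filing + 21 years → 22 July 2031.
  Examination Delay Credit: +466 days → 30 October 2032.
  Clinical Review Extension: 775 days (within the 1012-day cap) → +775 days → 14 December 2034.
  Response Delay Deduction: −375 days → 4 December 2033.
Expiry of referenced patent IL-761943:
  Base: filing + 21 years → 16 October 2029.
  Examination Delay Credit: +841 days → 4 February 2032.
  Clinical Review Extension: 1825 days claimed exceeds the 1012-day cap, so +1012 days → 12 November 2034.
Terminal disclaimer: IL-117396 expires on the earlier of 4 December 2033 and 12 November 2034.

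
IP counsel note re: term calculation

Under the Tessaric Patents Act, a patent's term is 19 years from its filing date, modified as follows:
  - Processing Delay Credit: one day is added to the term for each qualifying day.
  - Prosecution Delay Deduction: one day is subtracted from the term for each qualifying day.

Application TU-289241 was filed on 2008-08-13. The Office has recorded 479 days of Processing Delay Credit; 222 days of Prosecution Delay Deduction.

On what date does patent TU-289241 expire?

April 26, 2028

Base term: filing date + 19 years → 13 August 2027.
Processing Delay Credit: +479 days → 4 December 2028.
Prosecution Delay Deduction: −222 days → 26 April 2028.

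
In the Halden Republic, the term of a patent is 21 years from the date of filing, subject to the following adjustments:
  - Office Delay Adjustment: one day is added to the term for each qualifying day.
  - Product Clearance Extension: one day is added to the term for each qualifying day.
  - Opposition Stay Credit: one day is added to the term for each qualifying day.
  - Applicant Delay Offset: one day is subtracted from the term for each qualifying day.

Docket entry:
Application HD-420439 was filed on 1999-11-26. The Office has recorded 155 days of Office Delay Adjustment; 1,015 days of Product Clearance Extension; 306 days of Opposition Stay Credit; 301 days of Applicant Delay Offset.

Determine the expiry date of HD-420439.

Base term: filing date + 21 years → 26 November 2020.
Office Delay Adjustment: +155 days → 30 April 2021.
Product Clearance Extension: +1015 days → 9 February 2024.
Opposition Stay Credit: +306 days → 11 December 2024.
Applicant Delay Offset: −301 days → 14 February 2024.

2024-02-14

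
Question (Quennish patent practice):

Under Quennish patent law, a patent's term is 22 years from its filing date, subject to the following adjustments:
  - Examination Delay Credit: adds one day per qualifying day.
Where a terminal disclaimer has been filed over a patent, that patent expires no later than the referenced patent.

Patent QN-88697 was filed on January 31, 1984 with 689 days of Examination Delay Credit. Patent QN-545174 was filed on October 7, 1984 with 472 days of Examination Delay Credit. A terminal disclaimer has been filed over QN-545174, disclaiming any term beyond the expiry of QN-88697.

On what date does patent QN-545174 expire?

December 21, 2007

Natural term of QN-545174:
  Base: filing + 22 years → 7 October 2006.
  Examination Delay Credit: +472 days → 22 January 2008.
Expiry of referenced patent QN-88697:
  Base: filing + 22 years → 31 January 2006.
  Examination Delay Credit: +689 days → 21 December 2007.
Terminal disclaimer: QN-545174 expires on the earlier of 22 January 2008 and 21 December 2007.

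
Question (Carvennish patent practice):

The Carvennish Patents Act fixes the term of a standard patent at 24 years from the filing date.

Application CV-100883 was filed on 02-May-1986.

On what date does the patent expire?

2010-05-02

Filing date + 24 years → 2 May 2010.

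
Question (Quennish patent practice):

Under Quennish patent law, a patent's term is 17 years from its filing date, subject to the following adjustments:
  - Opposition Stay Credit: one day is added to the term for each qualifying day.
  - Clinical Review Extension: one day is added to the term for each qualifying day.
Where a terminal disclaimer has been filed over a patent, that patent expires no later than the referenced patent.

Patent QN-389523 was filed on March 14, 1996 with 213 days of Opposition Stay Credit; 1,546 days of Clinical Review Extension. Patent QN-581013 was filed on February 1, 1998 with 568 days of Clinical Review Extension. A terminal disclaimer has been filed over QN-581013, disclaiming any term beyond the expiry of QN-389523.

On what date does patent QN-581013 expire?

2016-08-22

Natural term of QN-581013:
  Base: filing + 17 years → 1 February 2015.
  Clinical Review Extension: +568 days → 22 August 2016.
Expiry of referenced patent QN-389523:
  Base: filing + 17 years → 14 March 2013.
  Opposition Stay Credit: +213 days → 13 October 2013.
  Clinical Review Extension: +1546 days → 6 January 2018.
Terminal disclaimer: QN-581013 expires on the earlier of 22 August 2016 and 6 January 2018.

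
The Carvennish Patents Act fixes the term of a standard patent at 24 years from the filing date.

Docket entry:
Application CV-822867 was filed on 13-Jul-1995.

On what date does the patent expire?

Filing date + 24 years → 13 July 2019.

July 13, 2019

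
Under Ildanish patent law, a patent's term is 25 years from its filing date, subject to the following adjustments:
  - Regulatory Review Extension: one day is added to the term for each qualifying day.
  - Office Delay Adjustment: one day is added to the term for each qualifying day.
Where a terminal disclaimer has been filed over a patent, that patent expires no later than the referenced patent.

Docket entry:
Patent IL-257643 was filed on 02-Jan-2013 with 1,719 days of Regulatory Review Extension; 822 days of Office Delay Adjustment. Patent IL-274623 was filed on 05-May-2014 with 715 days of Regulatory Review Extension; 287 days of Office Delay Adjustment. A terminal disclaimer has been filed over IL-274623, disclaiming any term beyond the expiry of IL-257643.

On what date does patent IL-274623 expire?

Natural term of IL-274623:
  Base: filing + 25 years → 5 May 2039.
  Regulatory Review Extension: +715 days → 19 April 2041.
  Office Delay Adjustment: +287 days → 31 January 2042.
Expiry of referenced patent IL-257643:
  Base: filing + 25 years → 2 January 2038.
  Regulatory Review Extension: +1719 days → 17 September 2042.
  Office Delay Adjustment: +822 days → 17 December 2044.
Terminal disclaimer: IL-274623 expires on the earlier of 31 January 2042 and 17 December 2044.

January 31, 2042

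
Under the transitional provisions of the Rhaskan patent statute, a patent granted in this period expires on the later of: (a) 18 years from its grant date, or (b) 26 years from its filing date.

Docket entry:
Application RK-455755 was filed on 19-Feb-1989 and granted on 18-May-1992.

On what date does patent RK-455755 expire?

2015-02-19

(a) grant + 18 years → 18 May 2010.
(b) filing + 26 years → 19 February 2015.
Later of the two: 19 February 2015.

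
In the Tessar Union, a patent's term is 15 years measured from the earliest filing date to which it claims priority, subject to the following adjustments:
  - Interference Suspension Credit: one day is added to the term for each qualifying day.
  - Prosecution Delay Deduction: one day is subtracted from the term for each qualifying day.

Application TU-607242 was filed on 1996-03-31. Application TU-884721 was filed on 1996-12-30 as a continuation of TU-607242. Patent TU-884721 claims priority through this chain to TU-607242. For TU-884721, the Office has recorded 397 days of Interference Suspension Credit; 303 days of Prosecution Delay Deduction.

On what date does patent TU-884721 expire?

July 3, 2011

Earliest priority filing: 31 March 1996.
Base term: 31 March 1996 + 15 years → 31 March 2011.
Interference Suspension Credit: +397 days → 1 May 2012.
Prosecution Delay Deduction: −303 days → 3 July 2011.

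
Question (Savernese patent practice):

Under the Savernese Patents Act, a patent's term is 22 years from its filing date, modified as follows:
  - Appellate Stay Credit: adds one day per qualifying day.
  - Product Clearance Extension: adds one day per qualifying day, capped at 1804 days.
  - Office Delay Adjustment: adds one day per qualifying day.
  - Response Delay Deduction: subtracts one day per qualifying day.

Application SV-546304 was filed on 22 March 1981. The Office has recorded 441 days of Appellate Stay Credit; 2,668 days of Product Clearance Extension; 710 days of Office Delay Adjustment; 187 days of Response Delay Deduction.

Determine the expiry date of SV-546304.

Base term: filing date + 22 years → 22 March 2003.
Appellate Stay Credit: +441 days → 5 June 2004.
Product Clearance Extension: 2668 days claimed exceeds the 1804-day cap, so +1804 days → 14 May 2009.
Office Delay Adjustment: +710 days → 24 April 2011.
Response Delay Deduction: −187 days → 19 October 2010.

2010-10-19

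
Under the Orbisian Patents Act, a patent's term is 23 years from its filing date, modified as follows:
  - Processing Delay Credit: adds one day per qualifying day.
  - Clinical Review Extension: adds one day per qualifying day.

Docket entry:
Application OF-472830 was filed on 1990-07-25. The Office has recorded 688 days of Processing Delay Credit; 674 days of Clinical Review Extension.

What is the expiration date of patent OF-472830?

Base term: filing date + 23 years → 25 July 2013.
Processing Delay Credit: +688 days → 13 June 2015.
Clinical Review Extension: +674 days → 17 April 2017.

2017-04-17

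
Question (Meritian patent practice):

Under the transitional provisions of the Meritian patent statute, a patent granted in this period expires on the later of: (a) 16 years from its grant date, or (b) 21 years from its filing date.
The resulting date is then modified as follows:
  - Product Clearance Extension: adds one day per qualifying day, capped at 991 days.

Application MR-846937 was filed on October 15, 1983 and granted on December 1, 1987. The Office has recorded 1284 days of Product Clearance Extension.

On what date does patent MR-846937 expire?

(a) grant + 16 years → 1 December 2003.
(b) filing + 21 years → 15 October 2004.
Later of the two: 15 October 2004.
Product Clearance Extension: 1284 days claimed exceeds the 991-day cap, so +991 days → 3 July 2007.

2007-07-03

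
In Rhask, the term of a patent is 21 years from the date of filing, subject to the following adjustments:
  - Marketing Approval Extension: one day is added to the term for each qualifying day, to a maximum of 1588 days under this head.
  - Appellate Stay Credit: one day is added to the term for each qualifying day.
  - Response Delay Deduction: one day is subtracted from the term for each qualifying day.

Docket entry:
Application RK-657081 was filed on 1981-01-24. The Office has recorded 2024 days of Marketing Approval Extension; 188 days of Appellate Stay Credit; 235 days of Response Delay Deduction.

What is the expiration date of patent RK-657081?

Base term: filing date + 21 years → 24 January 2002.
Marketing Approval Extension: 2024 days claimed exceeds the 1588-day cap, so +1588 days → 31 May 2006.
Appellate Stay Credit: +188 days → 5 December 2006.
Response Delay Deduction: −235 days → 14 April 2006.

April 14, 2006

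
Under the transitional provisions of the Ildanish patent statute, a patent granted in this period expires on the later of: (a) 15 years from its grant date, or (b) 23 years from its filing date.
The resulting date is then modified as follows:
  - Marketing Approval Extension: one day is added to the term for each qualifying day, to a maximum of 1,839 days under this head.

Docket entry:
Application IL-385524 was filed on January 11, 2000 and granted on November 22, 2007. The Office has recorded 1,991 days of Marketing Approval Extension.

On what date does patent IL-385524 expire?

(a) grant + 15 years → 22 November 2022.
(b) filing + 23 years → 11 January 2023.
Later of the two: 11 January 2023.
Marketing Approval Extension: 1991 days claimed exceeds the 1839-day cap, so +1839 days → 24 January 2028.

2028-01-24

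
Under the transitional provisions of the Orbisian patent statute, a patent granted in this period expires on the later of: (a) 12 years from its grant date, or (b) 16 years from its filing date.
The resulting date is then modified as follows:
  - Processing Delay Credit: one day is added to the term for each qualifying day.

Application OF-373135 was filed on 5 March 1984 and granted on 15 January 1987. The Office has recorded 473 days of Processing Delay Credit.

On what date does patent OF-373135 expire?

June 21, 2001

(a) grant + 12 years → 15 January 1999.
(b) filing + 16 years → 5 March 2000.
Later of the two: 5 March 2000.
Processing Delay Credit: +473 days → 21 June 2001.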